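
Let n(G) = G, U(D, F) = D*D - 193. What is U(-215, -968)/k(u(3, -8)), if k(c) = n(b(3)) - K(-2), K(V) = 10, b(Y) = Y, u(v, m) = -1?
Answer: -6576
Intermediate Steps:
U(D, F) = -193 + D**2 (U(D, F) = D**2 - 193 = -193 + D**2)
k(c) = -7 (k(c) = 3 - 1*10 = 3 - 10 = -7)
U(-215, -968)/k(u(3, -8)) = (-193 + (-215)**2)/(-7) = (-193 + 46225)*(-1/7) = 46032*(-1/7) = -6576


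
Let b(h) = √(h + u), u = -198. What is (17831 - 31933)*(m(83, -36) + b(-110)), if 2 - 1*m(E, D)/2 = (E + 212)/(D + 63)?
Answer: 6797164/27 - 28204*I*√77 ≈ 2.5175e+5 - 2.4749e+5*I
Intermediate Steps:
m(E, D) = 4 - 2*(212 + E)/(63 + D) (m(E, D) = 4 - 2*(E + 212)/(D + 63) = 4 - 2*(212 + E)/(63 + D))
b(h) = √(-198 + h) (b(h) = √(h - 198) = √(-198 + h))
(17831 - 31933)*(m(83, -36) + b(-110)) = (17831 - 31933)*(2*(-86 - 1*83 + 2*(-36))/(63 - 36) + √(-198 - 110)) = -14102*(2*(-86 - 83 - 72)/27 + √(-308)) = -14102*(2*(1/27)*(-241) + 2*I*√77) = -14102*(-482/27 + 2*I*√77) = 6797164/27 - 28204*I*√77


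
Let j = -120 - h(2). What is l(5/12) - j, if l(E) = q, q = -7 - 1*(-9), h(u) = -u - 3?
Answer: 117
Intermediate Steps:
h(u) = -3 - u
j = -115 (j = -120 - (-3 - 1*2) = -120 - (-3 - 2) = -120 - 1*(-5) = -120 + 5 = -115)
q = 2 (q = -7 + 9 = 2)
l(E) = 2
l(5/12) - j = 2 - 1*(-115) = 2 + 115 = 117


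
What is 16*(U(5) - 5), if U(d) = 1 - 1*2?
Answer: -96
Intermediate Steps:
U(d) = -1 (U(d) = 1 - 2 = -1)
16*(U(5) - 5) = 16*(-1 - 5) = 16*(-6) = -96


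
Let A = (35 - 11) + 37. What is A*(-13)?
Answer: -793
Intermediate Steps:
A = 61 (A = 24 + 37 = 61)
A*(-13) = 61*(-13) = -793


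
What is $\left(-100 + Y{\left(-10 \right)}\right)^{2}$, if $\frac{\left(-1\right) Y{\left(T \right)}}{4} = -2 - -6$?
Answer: $13456$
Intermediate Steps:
$Y{\left(T \right)} = -16$ ($Y{\left(T \right)} = - 4 \left(-2 - -6\right) = - 4 \left(-2 + 6\right) = \left(-4\right) 4 = -16$)
$\left(-100 + Y{\left(-10 \right)}\right)^{2} = \left(-100 - 16\right)^{2} = \left(-116\right)^{2} = 13456$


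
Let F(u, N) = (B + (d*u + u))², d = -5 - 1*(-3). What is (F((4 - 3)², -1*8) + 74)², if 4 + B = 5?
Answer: 5476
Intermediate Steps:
B = 1 (B = -4 + 5 = 1)
d = -2 (d = -5 + 3 = -2)
F(u, N) = (1 - u)² (F(u, N) = (1 + (-2*u + u))² = (1 - u)²)
(F((4 - 3)², -1*8) + 74)² = ((1 - (4 - 3)²)² + 74)² = ((1 - 1*1²)² + 74)² = ((1 - 1*1)² + 74)² = ((1 - 1)² + 74)² = (0² + 74)² = (0 + 74)² = 74² = 5476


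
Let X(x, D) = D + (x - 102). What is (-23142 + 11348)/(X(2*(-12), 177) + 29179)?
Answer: -5897/14615 ≈ -0.40349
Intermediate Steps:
X(x, D) = -102 + D + x (X(x, D) = D + (-102 + x) = -102 + D + x)
(-23142 + 11348)/(X(2*(-12), 177) + 29179) = (-23142 + 11348)/((-102 + 177 + 2*(-12)) + 29179) = -11794/((-102 + 177 - 24) + 29179) = -11794/(51 + 29179) = -11794/29230 = -11794*1/29230 = -5897/14615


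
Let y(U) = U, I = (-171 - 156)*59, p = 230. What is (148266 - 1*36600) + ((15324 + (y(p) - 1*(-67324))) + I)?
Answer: 175251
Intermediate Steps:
I = -19293 (I = -327*59 = -19293)
(148266 - 1*36600) + ((15324 + (y(p) - 1*(-67324))) + I) = (148266 - 1*36600) + ((15324 + (230 - 1*(-67324))) - 19293) = (148266 - 36600) + ((15324 + (230 + 67324)) - 19293) = 111666 + ((15324 + 67554) - 19293) = 111666 + (82878 - 19293) = 111666 + 63585 = 175251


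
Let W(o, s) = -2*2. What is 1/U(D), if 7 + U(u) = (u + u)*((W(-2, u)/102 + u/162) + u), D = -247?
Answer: 1377/169072976 ≈ 8.1444e-6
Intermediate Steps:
W(o, s) = -4
U(u) = -7 + 2*u*(-2/51 + 163*u/162) (U(u) = -7 + (u + u)*((-4/102 + u/162) + u) = -7 + (2*u)*((-4*1/102 + u*(1/162)) + u) = -7 + (2*u)*((-2/51 + u/162) + u) = -7 + (2*u)*(-2/51 + 163*u/162) = -7 + 2*u*(-2/51 + 163*u/162))
1/U(D) = 1/(-7 - 4/51*(-247) + (163/81)*(-247)²) = 1/(-7 + 988/51 + (163/81)*61009) = 1/(-7 + 988/51 + 9944467/81) = 1/(169072976/1377) = 1377/169072976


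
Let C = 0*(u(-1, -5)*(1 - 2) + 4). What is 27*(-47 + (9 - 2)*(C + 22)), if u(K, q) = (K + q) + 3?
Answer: 2889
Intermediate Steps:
u(K, q) = 3 + K + q
C = 0 (C = 0*((3 - 1 - 5)*(1 - 2) + 4) = 0*(-3*(-1) + 4) = 0*(3 + 4) = 0*7 = 0)
27*(-47 + (9 - 2)*(C + 22)) = 27*(-47 + (9 - 2)*(0 + 22)) = 27*(-47 + 7*22) = 27*(-47 + 154) = 27*107 = 2889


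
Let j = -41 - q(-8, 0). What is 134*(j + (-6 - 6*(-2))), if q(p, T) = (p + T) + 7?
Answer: -4556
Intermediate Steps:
q(p, T) = 7 + T + p (q(p, T) = (T + p) + 7 = 7 + T + p)
j = -40 (j = -41 - (7 + 0 - 8) = -41 - 1*(-1) = -41 + 1 = -40)
134*(j + (-6 - 6*(-2))) = 134*(-40 + (-6 - 6*(-2))) = 134*(-40 + (-6 + 12)) = 134*(-40 + 6) = 134*(-34) = -4556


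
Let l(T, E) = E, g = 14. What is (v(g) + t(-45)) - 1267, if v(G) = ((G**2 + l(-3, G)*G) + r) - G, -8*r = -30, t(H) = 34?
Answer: -3405/4 ≈ -851.25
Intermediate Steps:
r = 15/4 (r = -1/8*(-30) = 15/4 ≈ 3.7500)
v(G) = 15/4 - G + 2*G**2 (v(G) = ((G**2 + G*G) + 15/4) - G = ((G**2 + G**2) + 15/4) - G = (2*G**2 + 15/4) - G = (15/4 + 2*G**2) - G = 15/4 - G + 2*G**2)
(v(g) + t(-45)) - 1267 = ((15/4 - 1*14 + 2*14**2) + 34) - 1267 = ((15/4 - 14 + 2*196) + 34) - 1267 = ((15/4 - 14 + 392) + 34) - 1267 = (1527/4 + 34) - 1267 = 1663/4 - 1267 = -3405/4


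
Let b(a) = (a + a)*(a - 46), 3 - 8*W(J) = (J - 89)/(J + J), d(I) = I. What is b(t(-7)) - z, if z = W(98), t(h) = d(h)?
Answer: 1162877/1568 ≈ 741.63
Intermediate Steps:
t(h) = h
W(J) = 3/8 - (-89 + J)/(16*J) (W(J) = 3/8 - (J - 89)/(8*(J + J)) = 3/8 - (-89 + J)/(8*(2*J)) = 3/8 - (-89 + J)*1/(2*J)/8 = 3/8 - (-89 + J)/(16*J))
z = 579/1568 (z = (1/16)*(89 + 5*98)/98 = (1/16)*(1/98)*(89 + 490) = (1/16)*(1/98)*579 = 579/1568 ≈ 0.36926)
b(a) = 2*a*(-46 + a) (b(a) = (2*a)*(-46 + a) = 2*a*(-46 + a))
b(t(-7)) - z = 2*(-7)*(-46 - 7) - 1*579/1568 = 2*(-7)*(-53) - 579/1568 = 742 - 579/1568 = 1162877/1568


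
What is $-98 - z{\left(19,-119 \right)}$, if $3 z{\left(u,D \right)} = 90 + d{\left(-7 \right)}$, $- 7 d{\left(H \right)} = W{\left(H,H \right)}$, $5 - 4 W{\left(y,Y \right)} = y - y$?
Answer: $- \frac{10747}{84} \approx -127.94$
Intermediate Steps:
$W{\left(y,Y \right)} = \frac{5}{4}$ ($W{\left(y,Y \right)} = \frac{5}{4} - \frac{y - y}{4} = \frac{5}{4} - 0 = \frac{5}{4} + 0 = \frac{5}{4}$)
$d{\left(H \right)} = - \frac{5}{28}$ ($d{\left(H \right)} = \left(- \frac{1}{7}\right) \frac{5}{4} = - \frac{5}{28}$)
$z{\left(u,D \right)} = \frac{2515}{84}$ ($z{\left(u,D \right)} = \frac{90 - \frac{5}{28}}{3} = \frac{1}{3} \cdot \frac{2515}{28} = \frac{2515}{84}$)
$-98 - z{\left(19,-119 \right)} = -98 - \frac{2515}{84} = - \frac{10747}{84}$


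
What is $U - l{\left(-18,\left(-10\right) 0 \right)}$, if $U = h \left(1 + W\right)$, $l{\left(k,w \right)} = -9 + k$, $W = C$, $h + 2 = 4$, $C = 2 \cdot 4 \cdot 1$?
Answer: $45$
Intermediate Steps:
$C = 8$ ($C = 8 \cdot 1 = 8$)
$h = 2$ ($h = -2 + 4 = 2$)
$W = 8$
$U = 18$ ($U = 2 \left(1 + 8\right) = 2 \cdot 9 = 18$)
$U - l{\left(-18,\left(-10\right) 0 \right)} = 18 - \left(-9 - 18\right) = 18 - -27 = 18 + 27 = 45$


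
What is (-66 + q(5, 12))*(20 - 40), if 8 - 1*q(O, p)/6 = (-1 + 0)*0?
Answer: 360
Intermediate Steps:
q(O, p) = 48 (q(O, p) = 48 - 6*(-1 + 0)*0 = 48 - (-6)*0 = 48 - 6*0 = 48 + 0 = 48)
(-66 + q(5, 12))*(20 - 40) = (-66 + 48)*(20 - 40) = -18*(-20) = 360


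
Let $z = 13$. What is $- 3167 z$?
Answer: $-41171$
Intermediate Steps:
$- 3167 z = \left(-3167\right) 13 = -41171$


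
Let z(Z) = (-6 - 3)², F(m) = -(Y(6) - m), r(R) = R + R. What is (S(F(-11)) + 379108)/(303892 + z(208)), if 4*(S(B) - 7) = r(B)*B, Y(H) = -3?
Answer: 379147/303973 ≈ 1.2473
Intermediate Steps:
r(R) = 2*R
F(m) = 3 + m (F(m) = -(-3 - m) = 3 + m)
z(Z) = 81 (z(Z) = (-9)² = 81)
S(B) = 7 + B²/2 (S(B) = 7 + ((2*B)*B)/4 = 7 + (2*B²)/4 = 7 + B²/2)
(S(F(-11)) + 379108)/(303892 + z(208)) = ((7 + (3 - 11)²/2) + 379108)/(303892 + 81) = ((7 + (½)*(-8)²) + 379108)/303973 = ((7 + (½)*64) + 379108)*(1/303973) = ((7 + 32) + 379108)*(1/303973) = (39 + 379108)*(1/303973) = 379147*(1/303973) = 379147/303973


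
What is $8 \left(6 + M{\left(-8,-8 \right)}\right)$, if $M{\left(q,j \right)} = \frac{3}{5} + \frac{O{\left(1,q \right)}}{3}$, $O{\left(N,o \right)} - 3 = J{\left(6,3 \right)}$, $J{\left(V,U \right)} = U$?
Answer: $\frac{344}{5} \approx 68.8$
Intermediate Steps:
$O{\left(N,o \right)} = 6$ ($O{\left(N,o \right)} = 3 + 3 = 6$)
$M{\left(q,j \right)} = \frac{13}{5}$ ($M{\left(q,j \right)} = \frac{3}{5} + \frac{6}{3} = 3 \cdot \frac{1}{5} + 6 \cdot \frac{1}{3} = \frac{3}{5} + 2 = \frac{13}{5}$)
$8 \left(6 + M{\left(-8,-8 \right)}\right) = 8 \left(6 + \frac{13}{5}\right) = 8 \cdot \frac{43}{5} = \frac{344}{5}$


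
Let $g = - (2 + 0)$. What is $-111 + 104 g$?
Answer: $-319$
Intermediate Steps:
$g = -2$ ($g = \left(-1\right) 2 = -2$)
$-111 + 104 g = -111 + 104 \left(-2\right) = -111 - 208 = -319$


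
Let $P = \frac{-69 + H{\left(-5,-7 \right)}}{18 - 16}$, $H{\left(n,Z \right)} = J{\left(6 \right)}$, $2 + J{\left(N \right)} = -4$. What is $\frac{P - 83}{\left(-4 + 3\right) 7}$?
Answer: $\frac{241}{14} \approx 17.214$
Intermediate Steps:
$J{\left(N \right)} = -6$ ($J{\left(N \right)} = -2 - 4 = -6$)
$H{\left(n,Z \right)} = -6$
$P = - \frac{75}{2}$ ($P = \frac{-69 - 6}{18 - 16} = - \frac{75}{2} \approx -37.5$)
$\frac{P - 83}{\left(-4 + 3\right) 7} = \frac{- \frac{75}{2} - 83}{\left(-4 + 3\right) 7} = - \frac{241}{2 \left(\left(-1\right) 7\right)} = - \frac{241}{2 \left(-7\right)} = \left(- \frac{241}{2}\right) \left(- \frac{1}{7}\right) = \frac{241}{14}$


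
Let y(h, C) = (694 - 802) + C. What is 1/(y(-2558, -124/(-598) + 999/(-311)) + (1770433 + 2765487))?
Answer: 92989/421780342649 ≈ 2.2047e-7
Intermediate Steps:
y(h, C) = -108 + C
1/(y(-2558, -124/(-598) + 999/(-311)) + (1770433 + 2765487)) = 1/((-108 + (-124/(-598) + 999/(-311))) + (1770433 + 2765487)) = 1/((-108 + (-124*(-1/598) + 999*(-1/311))) + 4535920) = 1/((-108 + (62/299 - 999/311)) + 4535920) = 1/((-108 - 279419/92989) + 4535920) = 1/(-10322231/92989 + 4535920) = 1/(421780342649/92989) = 92989/421780342649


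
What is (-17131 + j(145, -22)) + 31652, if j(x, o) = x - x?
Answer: 14521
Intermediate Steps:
j(x, o) = 0
(-17131 + j(145, -22)) + 31652 = (-17131 + 0) + 31652 = -17131 + 31652 = 14521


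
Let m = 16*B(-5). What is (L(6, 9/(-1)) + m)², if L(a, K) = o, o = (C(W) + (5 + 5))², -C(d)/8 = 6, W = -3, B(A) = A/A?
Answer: 2131600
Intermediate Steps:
B(A) = 1
C(d) = -48 (C(d) = -8*6 = -48)
o = 1444 (o = (-48 + (5 + 5))² = (-48 + 10)² = (-38)² = 1444)
L(a, K) = 1444
m = 16 (m = 16*1 = 16)
(L(6, 9/(-1)) + m)² = (1444 + 16)² = 1460² = 2131600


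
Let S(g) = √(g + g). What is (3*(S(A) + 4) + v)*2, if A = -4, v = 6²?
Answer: 96 + 12*I*√2 ≈ 96.0 + 16.971*I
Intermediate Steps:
v = 36
S(g) = √2*√g (S(g) = √(2*g) = √2*√g)
(3*(S(A) + 4) + v)*2 = (3*(√2*√(-4) + 4) + 36)*2 = (3*(√2*(2*I) + 4) + 36)*2 = (3*(2*I*√2 + 4) + 36)*2 = (3*(4 + 2*I*√2) + 36)*2 = ((12 + 6*I*√2) + 36)*2 = (48 + 6*I*√2)*2 = 96 + 12*I*√2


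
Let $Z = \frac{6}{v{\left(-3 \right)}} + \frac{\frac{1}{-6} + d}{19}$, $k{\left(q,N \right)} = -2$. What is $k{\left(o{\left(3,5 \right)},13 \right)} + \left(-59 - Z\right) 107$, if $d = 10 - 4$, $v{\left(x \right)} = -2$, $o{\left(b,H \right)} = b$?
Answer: $- \frac{687061}{114} \approx -6026.9$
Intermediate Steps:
$d = 6$ ($d = 10 - 4 = 6$)
$Z = - \frac{307}{114}$ ($Z = \frac{6}{-2} + \frac{\frac{1}{-6} + 6}{19} = 6 \left(- \frac{1}{2}\right) + \left(- \frac{1}{6} + 6\right) \frac{1}{19} = -3 + \frac{35}{6} \cdot \frac{1}{19} = -3 + \frac{35}{114} = - \frac{307}{114} \approx -2.693$)
$k{\left(o{\left(3,5 \right)},13 \right)} + \left(-59 - Z\right) 107 = -2 + \left(-59 - - \frac{307}{114}\right) 107 = -2 + \left(-59 + \frac{307}{114}\right) 107 = -2 - \frac{686833}{114} = - \frac{687061}{114}$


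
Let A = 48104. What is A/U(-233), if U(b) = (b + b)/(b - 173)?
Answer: 9765112/233 ≈ 41910.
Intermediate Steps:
U(b) = 2*b/(-173 + b) (U(b) = (2*b)/(-173 + b) = 2*b/(-173 + b))
A/U(-233) = 48104/((2*(-233)/(-173 - 233))) = 48104/((2*(-233)/(-406))) = 48104/((2*(-233)*(-1/406))) = 48104/(233/203) = 48104*(203/233) = 9765112/233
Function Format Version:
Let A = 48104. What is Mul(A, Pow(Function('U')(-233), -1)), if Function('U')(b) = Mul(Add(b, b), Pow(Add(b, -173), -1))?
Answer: Rational(9765112, 233) ≈ 41910.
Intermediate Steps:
Function('U')(b) = Mul(2, b, Pow(Add(-173, b), -1)) (Function('U')(b) = Mul(Mul(2, b), Pow(Add(-173, b), -1)) = Mul(2, b, Pow(Add(-173, b), -1)))
Mul(A, Pow(Function('U')(-233), -1)) = Mul(48104, Pow(Mul(2, -233, Pow(Add(-173, -233), -1)), -1)) = Mul(48104, Pow(Mul(2, -233, Pow(-406, -1)), -1)) = Mul(48104, Pow(Mul(2, -233, Rational(-1, 406)), -1)) = Mul(48104, Pow(Rational(233, 203), -1)) = Mul(48104, Rational(203, 233)) = Rational(9765112, 233)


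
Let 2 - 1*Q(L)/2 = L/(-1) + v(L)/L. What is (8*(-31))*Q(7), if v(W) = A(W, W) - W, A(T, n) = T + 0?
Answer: -4464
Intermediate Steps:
A(T, n) = T
v(W) = 0 (v(W) = W - W = 0)
Q(L) = 4 + 2*L (Q(L) = 4 - 2*(L/(-1) + 0/L) = 4 - 2*(L*(-1) + 0) = 4 - 2*(-L + 0) = 4 - (-2)*L = 4 + 2*L)
(8*(-31))*Q(7) = (8*(-31))*(4 + 2*7) = -248*(4 + 14) = -248*18 = -4464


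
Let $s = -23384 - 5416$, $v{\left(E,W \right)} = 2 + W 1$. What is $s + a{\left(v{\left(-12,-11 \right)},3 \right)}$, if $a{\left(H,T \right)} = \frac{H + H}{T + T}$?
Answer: $-28803$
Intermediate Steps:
$v{\left(E,W \right)} = 2 + W$
$a{\left(H,T \right)} = \frac{H}{T}$ ($a{\left(H,T \right)} = \frac{2 H}{2 T} = 2 H \frac{1}{2 T} = \frac{H}{T}$)
$s = -28800$ ($s = -23384 - 5416 = -28800$)
$s + a{\left(v{\left(-12,-11 \right)},3 \right)} = -28800 + \frac{2 - 11}{3} = -28800 - 3 = -28803$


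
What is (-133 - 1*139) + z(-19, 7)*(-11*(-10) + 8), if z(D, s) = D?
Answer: -2514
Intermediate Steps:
(-133 - 1*139) + z(-19, 7)*(-11*(-10) + 8) = (-133 - 1*139) - 19*(-11*(-10) + 8) = (-133 - 139) - 19*(110 + 8) = -272 - 19*118 = -272 - 2242 = -2514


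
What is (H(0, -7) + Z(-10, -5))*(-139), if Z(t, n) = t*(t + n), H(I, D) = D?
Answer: -19877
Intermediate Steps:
Z(t, n) = t*(n + t)
(H(0, -7) + Z(-10, -5))*(-139) = (-7 - 10*(-5 - 10))*(-139) = (-7 - 10*(-15))*(-139) = (-7 + 150)*(-139) = 143*(-139) = -19877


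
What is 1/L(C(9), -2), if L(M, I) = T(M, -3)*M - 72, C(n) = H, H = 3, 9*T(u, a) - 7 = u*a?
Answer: -3/218 ≈ -0.013761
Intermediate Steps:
T(u, a) = 7/9 + a*u/9 (T(u, a) = 7/9 + (u*a)/9 = 7/9 + (a*u)/9 = 7/9 + a*u/9)
C(n) = 3
L(M, I) = -72 + M*(7/9 - M/3) (L(M, I) = (7/9 + (⅑)*(-3)*M)*M - 72 = (7/9 - M/3)*M - 72 = M*(7/9 - M/3) - 72 = -72 + M*(7/9 - M/3))
1/L(C(9), -2) = 1/(-72 - ⅑*3*(-7 + 3*3)) = 1/(-72 - ⅑*3*(-7 + 9)) = 1/(-72 - ⅑*3*2) = 1/(-72 - ⅔) = 1/(-218/3) = -3/218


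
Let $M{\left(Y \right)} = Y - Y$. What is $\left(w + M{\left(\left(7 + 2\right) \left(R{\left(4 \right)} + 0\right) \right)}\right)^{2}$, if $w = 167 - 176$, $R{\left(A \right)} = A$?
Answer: $81$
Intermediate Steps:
$M{\left(Y \right)} = 0$
$w = -9$
$\left(w + M{\left(\left(7 + 2\right) \left(R{\left(4 \right)} + 0\right) \right)}\right)^{2} = \left(-9 + 0\right)^{2} = \left(-9\right)^{2} = 81$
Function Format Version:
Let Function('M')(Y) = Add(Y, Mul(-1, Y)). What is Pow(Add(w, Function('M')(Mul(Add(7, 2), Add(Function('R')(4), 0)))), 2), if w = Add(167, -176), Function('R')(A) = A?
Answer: 81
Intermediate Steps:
Function('M')(Y) = 0
w = -9
Pow(Add(w, Function('M')(Mul(Add(7, 2), Add(Function('R')(4), 0)))), 2) = Pow(Add(-9, 0), 2) = Pow(-9, 2) = 81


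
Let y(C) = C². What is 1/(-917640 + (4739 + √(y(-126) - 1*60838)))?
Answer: -912901/833388280763 - I*√44962/833388280763 ≈ -1.0954e-6 - 2.5443e-10*I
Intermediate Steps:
1/(-917640 + (4739 + √(y(-126) - 1*60838))) = 1/(-917640 + (4739 + √((-126)² - 1*60838))) = 1/(-917640 + (4739 + √(15876 - 60838))) = 1/(-917640 + (4739 + √(-44962))) = 1/(-917640 + (4739 + I*√44962)) = 1/(-912901 + I*√44962)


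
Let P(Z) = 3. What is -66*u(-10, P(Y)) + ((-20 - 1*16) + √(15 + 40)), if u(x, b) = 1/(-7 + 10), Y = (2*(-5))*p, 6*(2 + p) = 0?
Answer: -58 + √55 ≈ -50.584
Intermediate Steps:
p = -2 (p = -2 + (⅙)*0 = -2 + 0 = -2)
Y = 20 (Y = (2*(-5))*(-2) = -10*(-2) = 20)
u(x, b) = ⅓ (u(x, b) = 1/3 = ⅓)
-66*u(-10, P(Y)) + ((-20 - 1*16) + √(15 + 40)) = -66*⅓ + ((-20 - 1*16) + √(15 + 40)) = -22 + ((-20 - 16) + √55) = -22 + (-36 + √55) = -58 + √55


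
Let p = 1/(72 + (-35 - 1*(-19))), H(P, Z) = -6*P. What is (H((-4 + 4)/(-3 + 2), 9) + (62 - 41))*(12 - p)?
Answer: 2013/8 ≈ 251.63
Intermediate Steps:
p = 1/56 (p = 1/(72 + (-35 + 19)) = 1/(72 - 16) = 1/56 ≈ 0.017857)
(H((-4 + 4)/(-3 + 2), 9) + (62 - 41))*(12 - p) = (-6*(-4 + 4)/(-3 + 2) + (62 - 41))*(12 - 1*1/56) = (-0/(-1) + 21)*(12 - 1/56) = (-0*(-1) + 21)*(671/56) = (-6*0 + 21)*(671/56) = (0 + 21)*(671/56) = 21*(671/56) = 2013/8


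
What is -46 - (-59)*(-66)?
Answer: -3940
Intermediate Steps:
-46 - (-59)*(-66) = -46 - 59*66 = -46 - 3894 = -3940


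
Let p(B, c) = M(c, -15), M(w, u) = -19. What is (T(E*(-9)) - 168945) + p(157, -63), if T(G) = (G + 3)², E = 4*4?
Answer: -149083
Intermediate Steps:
p(B, c) = -19
E = 16
T(G) = (3 + G)²
(T(E*(-9)) - 168945) + p(157, -63) = ((3 + 16*(-9))² - 168945) - 19 = ((3 - 144)² - 168945) - 19 = ((-141)² - 168945) - 19 = (19881 - 168945) - 19 = -149064 - 19 = -149083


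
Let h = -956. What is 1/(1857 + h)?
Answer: 1/901 ≈ 0.0011099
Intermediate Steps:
1/(1857 + h) = 1/(1857 - 956) = 1/901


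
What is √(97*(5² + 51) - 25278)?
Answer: I*√17906 ≈ 133.81*I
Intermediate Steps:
√(97*(5² + 51) - 25278) = √(97*(25 + 51) - 25278) = √(97*76 - 25278) = √(7372 - 25278) = √(-17906) = I*√17906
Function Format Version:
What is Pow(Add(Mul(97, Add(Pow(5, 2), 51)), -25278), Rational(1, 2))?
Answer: Mul(I, Pow(17906, Rational(1, 2))) ≈ Mul(133.81, I)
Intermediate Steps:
Pow(Add(Mul(97, Add(Pow(5, 2), 51)), -25278), Rational(1, 2)) = Pow(Add(Mul(97, Add(25, 51)), -25278), Rational(1, 2)) = Pow(Add(Mul(97, 76), -25278), Rational(1, 2)) = Pow(Add(7372, -25278), Rational(1, 2)) = Pow(-17906, Rational(1, 2)) = Mul(I, Pow(17906, Rational(1, 2)))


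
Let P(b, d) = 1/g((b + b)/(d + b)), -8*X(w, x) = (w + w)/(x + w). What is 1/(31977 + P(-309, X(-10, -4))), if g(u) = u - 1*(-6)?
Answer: 69246/2214287999 ≈ 3.1272e-5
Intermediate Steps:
X(w, x) = -w/(4*(w + x)) (X(w, x) = -(w + w)/(8*(x + w)) = -2*w/(8*(w + x)) = -w/(4*(w + x)))
g(u) = 6 + u (g(u) = u + 6 = 6 + u)
P(b, d) = 1/(6 + 2*b/(b + d)) (P(b, d) = 1/(6 + (b + b)/(d + b)) = 1/(6 + (2*b)/(b + d)) = 1/(6 + 2*b/(b + d)))
1/(31977 + P(-309, X(-10, -4))) = 1/(31977 + (-309 - 1*(-10)/(4*(-10) + 4*(-4)))/(2*(3*(-1*(-10)/(4*(-10) + 4*(-4))) + 4*(-309)))) = 1/(31977 + (-309 - 1*(-10)/(-40 - 16))/(2*(3*(-1*(-10)/(-40 - 16)) - 1236))) = 1/(31977 + (-309 - 1*(-10)/(-56))/(2*(3*(-1*(-10)/(-56)) - 1236))) = 1/(31977 + (-309 - 1*(-10)*(-1/56))/(2*(3*(-1*(-10)*(-1/56)) - 1236))) = 1/(31977 + (-309 - 5/28)/(2*(3*(-5/28) - 1236))) = 1/(31977 + (½)*(-8657/28)/(-15/28 - 1236)) = 1/(31977 + (½)*(-8657/28)/(-34623/28)) = 1/(31977 + (½)*(-28/34623)*(-8657/28)) = 1/(31977 + 8657/69246) = 1/(2214287999/69246) = 69246/2214287999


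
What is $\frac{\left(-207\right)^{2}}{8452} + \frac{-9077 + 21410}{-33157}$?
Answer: $\frac{1316505777}{280242964} \approx 4.6977$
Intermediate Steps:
$\frac{\left(-207\right)^{2}}{8452} + \frac{-9077 + 21410}{-33157} = 42849 \cdot \frac{1}{8452} + 12333 \left(- \frac{1}{33157}\right) = \frac{42849}{8452} - \frac{12333}{33157} = \frac{1316505777}{280242964}$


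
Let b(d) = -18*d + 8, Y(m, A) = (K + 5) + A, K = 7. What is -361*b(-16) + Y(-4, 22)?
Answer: -106822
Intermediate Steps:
Y(m, A) = 12 + A (Y(m, A) = (7 + 5) + A = 12 + A)
b(d) = 8 - 18*d
-361*b(-16) + Y(-4, 22) = -361*(8 - 18*(-16)) + (12 + 22) = -361*(8 + 288) + 34 = -361*296 + 34 = -106856 + 34 = -106822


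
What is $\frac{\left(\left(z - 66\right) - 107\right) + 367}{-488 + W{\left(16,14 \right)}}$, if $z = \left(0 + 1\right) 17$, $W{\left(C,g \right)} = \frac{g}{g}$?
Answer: $- \frac{211}{487} \approx -0.43326$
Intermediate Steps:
$W{\left(C,g \right)} = 1$
$z = 17$ ($z = 1 \cdot 17 = 17$)
$\frac{\left(\left(z - 66\right) - 107\right) + 367}{-488 + W{\left(16,14 \right)}} = \frac{\left(\left(17 - 66\right) - 107\right) + 367}{-488 + 1} = \frac{\left(-49 - 107\right) + 367}{-487} = \left(-156 + 367\right) \left(- \frac{1}{487}\right) = 211 \left(- \frac{1}{487}\right) = - \frac{211}{487}$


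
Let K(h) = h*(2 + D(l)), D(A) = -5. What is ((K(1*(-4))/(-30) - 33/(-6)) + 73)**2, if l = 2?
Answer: 609961/100 ≈ 6099.6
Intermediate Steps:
K(h) = -3*h (K(h) = h*(2 - 5) = h*(-3) = -3*h)
((K(1*(-4))/(-30) - 33/(-6)) + 73)**2 = ((-3*(-4)/(-30) - 33/(-6)) + 73)**2 = ((-3*(-4)*(-1/30) - 33*(-1/6)) + 73)**2 = ((12*(-1/30) + 11/2) + 73)**2 = ((-2/5 + 11/2) + 73)**2 = (51/10 + 73)**2 = (781/10)**2 = 609961/100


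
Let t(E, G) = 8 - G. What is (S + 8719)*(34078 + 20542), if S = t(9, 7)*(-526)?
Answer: 447501660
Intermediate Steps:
S = -526 (S = (8 - 1*7)*(-526) = (8 - 7)*(-526) = 1*(-526) = -526)
(S + 8719)*(34078 + 20542) = (-526 + 8719)*(34078 + 20542) = 8193*54620 = 447501660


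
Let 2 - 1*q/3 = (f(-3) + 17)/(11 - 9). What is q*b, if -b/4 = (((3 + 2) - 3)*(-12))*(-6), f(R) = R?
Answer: 8640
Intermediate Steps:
q = -15 (q = 6 - 3*(-3 + 17)/(11 - 9) = 6 - 42/2 = 6 - 3*7 = 6 - 21 = -15)
b = -576 (b = -4*((3 + 2) - 3)*(-12)*(-6) = -4*(5 - 3)*(-12)*(-6) = -4*2*(-12)*(-6) = -(-96)*(-6) = -4*144 = -576)
q*b = -15*(-576) = 8640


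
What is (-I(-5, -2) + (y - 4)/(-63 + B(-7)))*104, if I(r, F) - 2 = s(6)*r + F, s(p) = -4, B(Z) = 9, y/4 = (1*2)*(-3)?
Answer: -54704/27 ≈ -2026.1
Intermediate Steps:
y = -24 (y = 4*((1*2)*(-3)) = 4*(2*(-3)) = 4*(-6) = -24)
I(r, F) = 2 + F - 4*r (I(r, F) = 2 + (-4*r + F) = 2 + (F - 4*r) = 2 + F - 4*r)
(-I(-5, -2) + (y - 4)/(-63 + B(-7)))*104 = (-(2 - 2 - 4*(-5)) + (-24 - 4)/(-63 + 9))*104 = (-(2 - 2 + 20) - 28/(-54))*104 = (-1*20 - 28*(-1/54))*104 = (-20 + 14/27)*104 = -526/27*104 = -54704/27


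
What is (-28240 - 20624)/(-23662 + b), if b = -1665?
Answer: 48864/25327 ≈ 1.9293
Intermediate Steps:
(-28240 - 20624)/(-23662 + b) = (-28240 - 20624)/(-23662 - 1665) = -48864/(-25327) = -48864*(-1/25327) = 48864/25327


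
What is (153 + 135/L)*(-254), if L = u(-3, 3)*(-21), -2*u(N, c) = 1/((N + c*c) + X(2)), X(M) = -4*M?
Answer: -226314/7 ≈ -32331.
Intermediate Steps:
u(N, c) = -1/(2*(-8 + N + c**2)) (u(N, c) = -1/(2*((N + c*c) - 4*2)) = -1/(2*((N + c**2) - 8)) = -1/(2*(-8 + N + c**2)))
L = -21/4 (L = -1/(-16 + 2*(-3) + 2*3**2)*(-21) = -1/(-16 - 6 + 2*9)*(-21) = -1/(-16 - 6 + 18)*(-21) = -1/(-4)*(-21) = -1*(-1/4)*(-21) = (1/4)*(-21) = -21/4 ≈ -5.2500)
(153 + 135/L)*(-254) = (153 + 135/(-21/4))*(-254) = (153 + 135*(-4/21))*(-254) = (153 - 180/7)*(-254) = (891/7)*(-254) = -226314/7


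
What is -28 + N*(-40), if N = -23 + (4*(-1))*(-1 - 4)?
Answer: 92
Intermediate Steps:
N = -3 (N = -23 - 4*(-5) = -23 + 20 = -3)
-28 + N*(-40) = -28 - 3*(-40) = -28 + 120 = 92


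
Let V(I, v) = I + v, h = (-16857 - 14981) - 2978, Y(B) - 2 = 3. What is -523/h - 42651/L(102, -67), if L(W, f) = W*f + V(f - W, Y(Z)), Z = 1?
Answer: 744298585/121821184 ≈ 6.1098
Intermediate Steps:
Y(B) = 5 (Y(B) = 2 + 3 = 5)
h = -34816 (h = -31838 - 2978 = -34816)
L(W, f) = 5 + f - W + W*f (L(W, f) = W*f + ((f - W) + 5) = W*f + (5 + f - W) = 5 + f - W + W*f)
-523/h - 42651/L(102, -67) = -523/(-34816) - 42651/(5 - 67 - 1*102 + 102*(-67)) = -523*(-1/34816) - 42651/(5 - 67 - 102 - 6834) = 523/34816 - 42651/(-6998) = 523/34816 - 42651*(-1/6998) = 523/34816 + 42651/6998 = 744298585/121821184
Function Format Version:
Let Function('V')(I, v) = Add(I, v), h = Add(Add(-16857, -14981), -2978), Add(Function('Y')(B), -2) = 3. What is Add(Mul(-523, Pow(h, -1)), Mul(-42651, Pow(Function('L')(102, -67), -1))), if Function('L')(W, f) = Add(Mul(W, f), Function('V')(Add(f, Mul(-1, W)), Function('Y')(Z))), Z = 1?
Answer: Rational(744298585, 121821184) ≈ 6.1098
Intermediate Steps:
Function('Y')(B) = 5 (Function('Y')(B) = Add(2, 3) = 5)
h = -34816 (h = Add(-31838, -2978) = -34816)
Function('L')(W, f) = Add(5, f, Mul(-1, W), Mul(W, f)) (Function('L')(W, f) = Add(Mul(W, f), Add(Add(f, Mul(-1, W)), 5)) = Add(Mul(W, f), Add(5, f, Mul(-1, W))) = Add(5, f, Mul(-1, W), Mul(W, f)))
Add(Mul(-523, Pow(h, -1)), Mul(-42651, Pow(Function('L')(102, -67), -1))) = Add(Mul(-523, Pow(-34816, -1)), Mul(-42651, Pow(Add(5, -67, Mul(-1, 102), Mul(102, -67)), -1))) = Add(Mul(-523, Rational(-1, 34816)), Mul(-42651, Pow(Add(5, -67, -102, -6834), -1))) = Add(Rational(523, 34816), Mul(-42651, Pow(-6998, -1))) = Add(Rational(523, 34816), Mul(-42651, Rational(-1, 6998))) = Add(Rational(523, 34816), Rational(42651, 6998)) = Rational(744298585, 121821184)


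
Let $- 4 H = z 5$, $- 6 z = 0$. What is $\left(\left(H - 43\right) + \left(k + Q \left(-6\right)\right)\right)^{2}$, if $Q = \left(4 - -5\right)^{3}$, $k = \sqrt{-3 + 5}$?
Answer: $\left(4417 - \sqrt{2}\right)^{2} \approx 1.9497 \cdot 10^{7}$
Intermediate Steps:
$z = 0$ ($z = \left(- \frac{1}{6}\right) 0 = 0$)
$H = 0$ ($H = - \frac{0 \cdot 5}{4} = \left(- \frac{1}{4}\right) 0 = 0$)
$k = \sqrt{2} \approx 1.4142$
$Q = 729$ ($Q = \left(4 + 5\right)^{3} = 9^{3} = 729$)
$\left(\left(H - 43\right) + \left(k + Q \left(-6\right)\right)\right)^{2} = \left(\left(0 - 43\right) + \left(\sqrt{2} + 729 \left(-6\right)\right)\right)^{2} = \left(\left(0 - 43\right) - \left(4374 - \sqrt{2}\right)\right)^{2} = \left(-43 - \left(4374 - \sqrt{2}\right)\right)^{2} = \left(-4417 + \sqrt{2}\right)^{2}$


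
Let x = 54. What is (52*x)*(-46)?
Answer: -129168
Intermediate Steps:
(52*x)*(-46) = (52*54)*(-46) = 2808*(-46) = -129168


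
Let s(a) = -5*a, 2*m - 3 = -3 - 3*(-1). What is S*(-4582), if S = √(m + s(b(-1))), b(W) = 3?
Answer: -6873*I*√6 ≈ -16835.0*I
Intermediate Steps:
m = 3/2 (m = 3/2 + (-3 - 3*(-1))/2 = 3/2 + (-3 + 3)/2 = 3/2 + (½)*0 = 3/2 + 0 = 3/2 ≈ 1.5000)
S = 3*I*√6/2 (S = √(3/2 - 5*3) = √(3/2 - 15) = √(-27/2) = 3*I*√6/2 ≈ 3.6742*I)
S*(-4582) = (3*I*√6/2)*(-4582) = -6873*I*√6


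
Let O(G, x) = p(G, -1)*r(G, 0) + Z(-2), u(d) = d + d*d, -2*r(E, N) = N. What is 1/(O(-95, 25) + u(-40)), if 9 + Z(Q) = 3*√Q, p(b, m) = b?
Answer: -I/(-1551*I + 3*√2) ≈ 0.00064474 - 1.7636e-6*I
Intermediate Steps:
r(E, N) = -N/2
Z(Q) = -9 + 3*√Q
u(d) = d + d²
O(G, x) = -9 + 3*I*√2 (O(G, x) = G*(-½*0) + (-9 + 3*√(-2)) = G*0 + (-9 + 3*(I*√2)) = 0 + (-9 + 3*I*√2) = -9 + 3*I*√2)
1/(O(-95, 25) + u(-40)) = 1/((-9 + 3*I*√2) - 40*(1 - 40)) = 1/((-9 + 3*I*√2) - 40*(-39)) = 1/((-9 + 3*I*√2) + 1560) = 1/(1551 + 3*I*√2)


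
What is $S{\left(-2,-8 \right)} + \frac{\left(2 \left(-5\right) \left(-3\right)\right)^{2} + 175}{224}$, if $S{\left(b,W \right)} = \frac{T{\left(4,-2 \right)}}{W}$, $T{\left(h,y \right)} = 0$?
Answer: $\frac{1075}{224} \approx 4.7991$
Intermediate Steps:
$S{\left(b,W \right)} = 0$ ($S{\left(b,W \right)} = \frac{0}{W} = 0$)
$S{\left(-2,-8 \right)} + \frac{\left(2 \left(-5\right) \left(-3\right)\right)^{2} + 175}{224} = 0 + \frac{\left(2 \left(-5\right) \left(-3\right)\right)^{2} + 175}{224} = 0 + \left(\left(\left(-10\right) \left(-3\right)\right)^{2} + 175\right) \frac{1}{224} = 0 + \left(30^{2} + 175\right) \frac{1}{224} = 0 + \left(900 + 175\right) \frac{1}{224} = 0 + 1075 \cdot \frac{1}{224} = 0 + \frac{1075}{224} = \frac{1075}{224}$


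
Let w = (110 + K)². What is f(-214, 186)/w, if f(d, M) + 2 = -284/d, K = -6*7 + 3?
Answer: -72/539387 ≈ -0.00013348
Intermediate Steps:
K = -39 (K = -42 + 3 = -39)
f(d, M) = -2 - 284/d
w = 5041 (w = (110 - 39)² = 71² = 5041)
f(-214, 186)/w = (-2 - 284/(-214))/5041 = (-2 - 284*(-1/214))*(1/5041) = (-2 + 142/107)*(1/5041) = -72/107*1/5041 = -72/539387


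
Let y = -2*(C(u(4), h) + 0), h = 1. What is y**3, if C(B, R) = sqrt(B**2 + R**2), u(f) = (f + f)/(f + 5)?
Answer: -1160*sqrt(145)/729 ≈ -19.161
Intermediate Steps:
u(f) = 2*f/(5 + f) (u(f) = (2*f)/(5 + f) = 2*f/(5 + f))
y = -2*sqrt(145)/9 (y = -2*(sqrt((2*4/(5 + 4))**2 + 1**2) + 0) = -2*(sqrt((2*4/9)**2 + 1) + 0) = -2*(sqrt((2*4*(1/9))**2 + 1) + 0) = -2*(sqrt((8/9)**2 + 1) + 0) = -2*(sqrt(64/81 + 1) + 0) = -2*(sqrt(145/81) + 0) = -2*(sqrt(145)/9 + 0) = -2*sqrt(145)/9 ≈ -2.6759)
y**3 = (-2*sqrt(145)/9)**3 = -1160*sqrt(145)/729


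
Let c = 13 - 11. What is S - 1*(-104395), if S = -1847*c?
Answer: 100701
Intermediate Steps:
c = 2
S = -3694 (S = -1847*2 = -3694)
S - 1*(-104395) = -3694 - 1*(-104395) = -3694 + 104395 = 100701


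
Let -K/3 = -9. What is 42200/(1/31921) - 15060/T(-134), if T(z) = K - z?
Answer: 216877643140/161 ≈ 1.3471e+9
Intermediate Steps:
K = 27 (K = -3*(-9) = 27)
T(z) = 27 - z
42200/(1/31921) - 15060/T(-134) = 42200/(1/31921) - 15060/(27 - 1*(-134)) = 42200/(1/31921) - 15060/(27 + 134) = 42200*31921 - 15060/161 = 1347066200 - 15060*1/161 = 1347066200 - 15060/161 = 216877643140/161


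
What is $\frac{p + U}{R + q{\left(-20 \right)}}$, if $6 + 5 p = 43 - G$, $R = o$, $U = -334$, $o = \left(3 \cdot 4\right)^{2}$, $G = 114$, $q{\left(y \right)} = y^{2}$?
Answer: $- \frac{1747}{2720} \approx -0.64228$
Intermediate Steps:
$o = 144$ ($o = 12^{2} = 144$)
$R = 144$
$p = - \frac{77}{5}$ ($p = - \frac{6}{5} + \frac{43 - 114}{5} = - \frac{6}{5} + \frac{1}{5} \left(-71\right) = - \frac{6}{5} - \frac{71}{5} = - \frac{77}{5} \approx -15.4$)
$\frac{p + U}{R + q{\left(-20 \right)}} = \frac{- \frac{77}{5} - 334}{144 + \left(-20\right)^{2}} = - \frac{1747}{5 \left(144 + 400\right)} = - \frac{1747}{5 \cdot 544} = \left(- \frac{1747}{5}\right) \frac{1}{544} = - \frac{1747}{2720}$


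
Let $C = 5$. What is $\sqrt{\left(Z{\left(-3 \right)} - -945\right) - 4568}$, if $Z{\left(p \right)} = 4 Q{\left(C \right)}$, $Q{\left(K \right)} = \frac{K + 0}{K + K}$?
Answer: $i \sqrt{3621} \approx 60.175 i$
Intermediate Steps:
$Q{\left(K \right)} = \frac{1}{2}$ ($Q{\left(K \right)} = \frac{K}{2 K} = K \frac{1}{2 K} = \frac{1}{2}$)
$Z{\left(p \right)} = 2$ ($Z{\left(p \right)} = 4 \cdot \frac{1}{2} = 2$)
$\sqrt{\left(Z{\left(-3 \right)} - -945\right) - 4568} = \sqrt{\left(2 - -945\right) - 4568} = \sqrt{\left(2 + 945\right) - 4568} = \sqrt{947 - 4568} = \sqrt{-3621} = i \sqrt{3621}$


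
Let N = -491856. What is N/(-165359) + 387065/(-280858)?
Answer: 74137011113/46442398022 ≈ 1.5963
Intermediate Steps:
N/(-165359) + 387065/(-280858) = -491856/(-165359) + 387065/(-280858) = -491856*(-1/165359) + 387065*(-1/280858) = 491856/165359 - 387065/280858 = 74137011113/46442398022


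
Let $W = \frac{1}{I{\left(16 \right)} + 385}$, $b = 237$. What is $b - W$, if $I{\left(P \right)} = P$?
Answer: $\frac{95036}{401} \approx 237.0$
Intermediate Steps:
$W = \frac{1}{401}$ ($W = \frac{1}{16 + 385} = \frac{1}{401} \approx 0.0024938$)
$b - W = 237 - \frac{1}{401} = \frac{95036}{401}$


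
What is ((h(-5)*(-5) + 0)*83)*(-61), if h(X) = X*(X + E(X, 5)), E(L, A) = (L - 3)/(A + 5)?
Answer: 734135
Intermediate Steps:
E(L, A) = (-3 + L)/(5 + A)
h(X) = X*(-3/10 + 11*X/10) (h(X) = X*(X + (-3 + X)/(5 + 5)) = X*(X + (-3 + X)/10) = X*(X + (-3/10 + X/10)) = X*(-3/10 + 11*X/10))
((h(-5)*(-5) + 0)*83)*(-61) = ((((⅒)*(-5)*(-3 + 11*(-5)))*(-5) + 0)*83)*(-61) = ((((⅒)*(-5)*(-3 - 55))*(-5) + 0)*83)*(-61) = ((((⅒)*(-5)*(-58))*(-5) + 0)*83)*(-61) = ((29*(-5) + 0)*83)*(-61) = ((-145 + 0)*83)*(-61) = -145*83*(-61) = -12035*(-61) = 734135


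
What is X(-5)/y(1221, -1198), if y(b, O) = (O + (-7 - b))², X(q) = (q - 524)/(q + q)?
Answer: 529/58854760 ≈ 8.9882e-6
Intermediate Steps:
X(q) = (-524 + q)/(2*q) (X(q) = (-524 + q)/((2*q)) = (-524 + q)*(1/(2*q)) = (-524 + q)/(2*q))
y(b, O) = (-7 + O - b)²
X(-5)/y(1221, -1198) = ((½)*(-524 - 5)/(-5))/((7 + 1221 - 1*(-1198))²) = ((½)*(-⅕)*(-529))/((7 + 1221 + 1198)²) = 529/(10*(2426²)) = (529/10)/5885476 = (529/10)*(1/5885476) = 529/58854760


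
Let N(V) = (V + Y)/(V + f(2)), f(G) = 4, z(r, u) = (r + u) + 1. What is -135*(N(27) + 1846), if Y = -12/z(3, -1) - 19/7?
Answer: -54097740/217 ≈ -2.4930e+5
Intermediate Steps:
z(r, u) = 1 + r + u
Y = -47/7 (Y = -12/(1 + 3 - 1) - 19/7 = -12/3 - 19*⅐ = -12*⅓ - 19/7 = -4 - 19/7 = -47/7 ≈ -6.7143)
N(V) = (-47/7 + V)/(4 + V) (N(V) = (V - 47/7)/(V + 4) = (-47/7 + V)/(4 + V))
-135*(N(27) + 1846) = -135*((-47/7 + 27)/(4 + 27) + 1846) = -135*((142/7)/31 + 1846) = -135*((1/31)*(142/7) + 1846) = -135*(142/217 + 1846) = -135*400724/217 = -54097740/217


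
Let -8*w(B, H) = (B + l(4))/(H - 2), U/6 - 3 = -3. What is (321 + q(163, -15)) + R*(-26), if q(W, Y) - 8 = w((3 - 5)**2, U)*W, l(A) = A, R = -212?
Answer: 11845/2 ≈ 5922.5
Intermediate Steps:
U = 0 (U = 18 + 6*(-3) = 18 - 18 = 0)
w(B, H) = -(4 + B)/(8*(-2 + H)) (w(B, H) = -(B + 4)/(8*(H - 2)) = -(4 + B)/(8*(-2 + H)))
q(W, Y) = 8 + W/2 (q(W, Y) = 8 + ((-4 - (3 - 5)**2)/(8*(-2 + 0)))*W = 8 + ((1/8)*(-4 - 1*(-2)**2)/(-2))*W = 8 + ((1/8)*(-1/2)*(-4 - 1*4))*W = 8 + ((1/8)*(-1/2)*(-4 - 4))*W = 8 + ((1/8)*(-1/2)*(-8))*W = 8 + W/2)
(321 + q(163, -15)) + R*(-26) = (321 + (8 + (1/2)*163)) - 212*(-26) = (321 + (8 + 163/2)) + 5512 = (321 + 179/2) + 5512 = 821/2 + 5512 = 11845/2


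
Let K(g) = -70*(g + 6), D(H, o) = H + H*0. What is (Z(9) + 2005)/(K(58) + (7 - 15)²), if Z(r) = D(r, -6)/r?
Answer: -1003/2208 ≈ -0.45426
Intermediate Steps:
D(H, o) = H (D(H, o) = H + 0 = H)
K(g) = -420 - 70*g (K(g) = -70*(6 + g) = -420 - 70*g)
Z(r) = 1 (Z(r) = r/r = 1)
(Z(9) + 2005)/(K(58) + (7 - 15)²) = (1 + 2005)/((-420 - 70*58) + (7 - 15)²) = 2006/((-420 - 4060) + (-8)²) = 2006/(-4480 + 64) = 2006/(-4416) = 2006*(-1/4416) = -1003/2208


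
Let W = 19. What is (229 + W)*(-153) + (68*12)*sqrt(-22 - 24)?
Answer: -37944 + 816*I*sqrt(46) ≈ -37944.0 + 5534.4*I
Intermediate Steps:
(229 + W)*(-153) + (68*12)*sqrt(-22 - 24) = (229 + 19)*(-153) + (68*12)*sqrt(-22 - 24) = 248*(-153) + 816*sqrt(-46) = -37944 + 816*(I*sqrt(46)) = -37944 + 816*I*sqrt(46)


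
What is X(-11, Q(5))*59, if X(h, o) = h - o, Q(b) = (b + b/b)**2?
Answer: -2773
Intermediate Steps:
Q(b) = (1 + b)**2 (Q(b) = (b + 1)**2 = (1 + b)**2)
X(-11, Q(5))*59 = (-11 - (1 + 5)**2)*59 = (-11 - 1*6**2)*59 = (-11 - 1*36)*59 = (-11 - 36)*59 = -47*59 = -2773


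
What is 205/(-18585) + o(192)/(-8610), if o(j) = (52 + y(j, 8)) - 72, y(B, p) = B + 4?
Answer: -23981/761985 ≈ -0.031472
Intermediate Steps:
y(B, p) = 4 + B
o(j) = -16 + j (o(j) = (52 + (4 + j)) - 72 = (56 + j) - 72 = -16 + j)
205/(-18585) + o(192)/(-8610) = 205/(-18585) + (-16 + 192)/(-8610) = 205*(-1/18585) + 176*(-1/8610) = -41/3717 - 88/4305 = -23981/761985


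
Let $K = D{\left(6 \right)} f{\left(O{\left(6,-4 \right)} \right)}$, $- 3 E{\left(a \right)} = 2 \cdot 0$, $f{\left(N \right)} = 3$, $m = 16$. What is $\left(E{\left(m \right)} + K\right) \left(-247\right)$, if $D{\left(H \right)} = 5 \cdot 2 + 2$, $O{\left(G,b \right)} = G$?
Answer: $-8892$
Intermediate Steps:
$E{\left(a \right)} = 0$ ($E{\left(a \right)} = - \frac{2 \cdot 0}{3} = \left(- \frac{1}{3}\right) 0 = 0$)
$D{\left(H \right)} = 12$ ($D{\left(H \right)} = 10 + 2 = 12$)
$K = 36$ ($K = 12 \cdot 3 = 36$)
$\left(E{\left(m \right)} + K\right) \left(-247\right) = \left(0 + 36\right) \left(-247\right) = 36 \left(-247\right) = -8892$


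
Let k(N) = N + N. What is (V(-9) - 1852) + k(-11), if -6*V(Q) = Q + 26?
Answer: -11261/6 ≈ -1876.8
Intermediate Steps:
k(N) = 2*N
V(Q) = -13/3 - Q/6 (V(Q) = -(Q + 26)/6 = -(26 + Q)/6 = -13/3 - Q/6)
(V(-9) - 1852) + k(-11) = ((-13/3 - ⅙*(-9)) - 1852) + 2*(-11) = ((-13/3 + 3/2) - 1852) - 22 = (-17/6 - 1852) - 22 = -11129/6 - 22 = -11261/6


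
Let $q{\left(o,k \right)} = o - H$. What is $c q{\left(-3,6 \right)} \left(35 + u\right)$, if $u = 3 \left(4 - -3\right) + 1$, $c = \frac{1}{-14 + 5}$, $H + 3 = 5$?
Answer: $\frac{95}{3} \approx 31.667$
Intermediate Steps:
$H = 2$ ($H = -3 + 5 = 2$)
$q{\left(o,k \right)} = -2 + o$ ($q{\left(o,k \right)} = o - 2 = -2 + o$)
$c = - \frac{1}{9}$ ($c = \frac{1}{-9} = - \frac{1}{9} \approx -0.11111$)
$u = 22$ ($u = 3 \left(4 + 3\right) + 1 = 3 \cdot 7 + 1 = 21 + 1 = 22$)
$c q{\left(-3,6 \right)} \left(35 + u\right) = - \frac{\left(-2 - 3\right) \left(35 + 22\right)}{9} = - \frac{\left(-5\right) 57}{9} = \left(- \frac{1}{9}\right) \left(-285\right) = \frac{95}{3}$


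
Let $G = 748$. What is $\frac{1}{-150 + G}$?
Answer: $\frac{1}{598} \approx 0.0016722$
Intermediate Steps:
$\frac{1}{-150 + G} = \frac{1}{-150 + 748} = \frac{1}{598}$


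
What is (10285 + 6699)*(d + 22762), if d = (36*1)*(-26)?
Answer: 370692784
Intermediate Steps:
d = -936 (d = 36*(-26) = -936)
(10285 + 6699)*(d + 22762) = (10285 + 6699)*(-936 + 22762) = 16984*21826 = 370692784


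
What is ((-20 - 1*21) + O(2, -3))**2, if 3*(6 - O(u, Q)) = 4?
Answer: 11881/9 ≈ 1320.1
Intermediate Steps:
O(u, Q) = 14/3 (O(u, Q) = 6 - 1/3*4 = 6 - 4/3 = 14/3)
((-20 - 1*21) + O(2, -3))**2 = ((-20 - 1*21) + 14/3)**2 = ((-20 - 21) + 14/3)**2 = (-41 + 14/3)**2 = (-109/3)**2 = 11881/9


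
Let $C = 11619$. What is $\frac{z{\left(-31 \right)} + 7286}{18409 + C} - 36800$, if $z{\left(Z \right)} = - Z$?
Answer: $- \frac{1105023083}{30028} \approx -36800.0$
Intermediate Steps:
$\frac{z{\left(-31 \right)} + 7286}{18409 + C} - 36800 = \frac{\left(-1\right) \left(-31\right) + 7286}{18409 + 11619} - 36800 = \frac{31 + 7286}{30028} - 36800 = 7317 \cdot \frac{1}{30028} - 36800 = \frac{7317}{30028} - 36800 = - \frac{1105023083}{30028}$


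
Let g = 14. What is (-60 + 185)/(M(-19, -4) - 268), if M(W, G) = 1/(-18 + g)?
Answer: -500/1073 ≈ -0.46598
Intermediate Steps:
M(W, G) = -1/4 (M(W, G) = 1/(-18 + 14) = 1/(-4) = -1/4)
(-60 + 185)/(M(-19, -4) - 268) = (-60 + 185)/(-1/4 - 268) = 125/(-1073/4) = 125*(-4/1073) = -500/1073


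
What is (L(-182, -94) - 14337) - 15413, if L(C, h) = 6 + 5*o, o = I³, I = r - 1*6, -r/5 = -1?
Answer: -29749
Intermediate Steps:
r = 5 (r = -5*(-1) = 5)
I = -1 (I = 5 - 1*6 = 5 - 6 = -1)
o = -1 (o = (-1)³ = -1)
L(C, h) = 1 (L(C, h) = 6 + 5*(-1) = 6 - 5 = 1)
(L(-182, -94) - 14337) - 15413 = (1 - 14337) - 15413 = -14336 - 15413 = -29749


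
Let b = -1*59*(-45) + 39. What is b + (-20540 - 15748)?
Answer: -33594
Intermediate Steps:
b = 2694 (b = -59*(-45) + 39 = 2655 + 39 = 2694)
b + (-20540 - 15748) = 2694 + (-20540 - 15748) = 2694 - 36288 = -33594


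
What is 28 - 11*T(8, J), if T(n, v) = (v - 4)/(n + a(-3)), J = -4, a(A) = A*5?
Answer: 108/7 ≈ 15.429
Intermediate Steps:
a(A) = 5*A
T(n, v) = (-4 + v)/(-15 + n) (T(n, v) = (v - 4)/(n + 5*(-3)) = (-4 + v)/(n - 15) = (-4 + v)/(-15 + n))
28 - 11*T(8, J) = 28 - 11*(-4 - 4)/(-15 + 8) = 28 - 11*(-8)/(-7) = 28 - (-11)*(-8)/7 = 28 - 11*8/7 = 28 - 88/7 = 108/7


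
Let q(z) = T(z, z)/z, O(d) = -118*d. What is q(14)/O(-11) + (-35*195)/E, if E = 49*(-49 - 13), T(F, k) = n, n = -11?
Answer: 115019/51212 ≈ 2.2459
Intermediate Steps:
T(F, k) = -11
E = -3038 (E = 49*(-62) = -3038)
q(z) = -11/z
q(14)/O(-11) + (-35*195)/E = (-11/14)/((-118*(-11))) - 35*195/(-3038) = -11*1/14/1298 - 6825*(-1/3038) = -11/14*1/1298 + 975/434 = -1/1652 + 975/434 = 115019/51212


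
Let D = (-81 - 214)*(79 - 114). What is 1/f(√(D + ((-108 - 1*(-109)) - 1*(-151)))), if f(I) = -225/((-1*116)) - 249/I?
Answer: -30383300/33765259 - 1116848*√10477/101295777 ≈ -2.0284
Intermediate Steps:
D = 10325 (D = -295*(-35) = 10325)
f(I) = 225/116 - 249/I (f(I) = -225/(-116) - 249/I = -225*(-1/116) - 249/I = 225/116 - 249/I)
1/f(√(D + ((-108 - 1*(-109)) - 1*(-151)))) = 1/(225/116 - 249/√(10325 + ((-108 - 1*(-109)) - 1*(-151)))) = 1/(225/116 - 249/√(10325 + ((-108 + 109) + 151))) = 1/(225/116 - 249/√(10325 + (1 + 151))) = 1/(225/116 - 249/√(10325 + 152)) = 1/(225/116 - 249*√10477/10477)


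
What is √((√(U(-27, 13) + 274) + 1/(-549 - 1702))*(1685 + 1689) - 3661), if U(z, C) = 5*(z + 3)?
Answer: √(-18557885535 + 17096061374*√154)/2251 ≈ 195.47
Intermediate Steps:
U(z, C) = 15 + 5*z (U(z, C) = 5*(3 + z) = 15 + 5*z)
√((√(U(-27, 13) + 274) + 1/(-549 - 1702))*(1685 + 1689) - 3661) = √((√((15 + 5*(-27)) + 274) + 1/(-549 - 1702))*(1685 + 1689) - 3661) = √((√((15 - 135) + 274) + 1/(-2251))*3374 - 3661) = √((√(-120 + 274) - 1/2251)*3374 - 3661) = √((√154 - 1/2251)*3374 - 3661) = √((-1/2251 + √154)*3374 - 3661) = √((-3374/2251 + 3374*√154) - 3661) = √(-8244285/2251 + 3374*√154)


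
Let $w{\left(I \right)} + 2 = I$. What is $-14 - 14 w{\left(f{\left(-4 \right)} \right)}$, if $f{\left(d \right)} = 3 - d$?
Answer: $-84$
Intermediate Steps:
$w{\left(I \right)} = -2 + I$
$-14 - 14 w{\left(f{\left(-4 \right)} \right)} = -14 - 14 \left(-2 + \left(3 - -4\right)\right) = -14 - 14 \left(-2 + \left(3 + 4\right)\right) = -14 - 14 \left(-2 + 7\right) = -14 - 70 = -84$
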